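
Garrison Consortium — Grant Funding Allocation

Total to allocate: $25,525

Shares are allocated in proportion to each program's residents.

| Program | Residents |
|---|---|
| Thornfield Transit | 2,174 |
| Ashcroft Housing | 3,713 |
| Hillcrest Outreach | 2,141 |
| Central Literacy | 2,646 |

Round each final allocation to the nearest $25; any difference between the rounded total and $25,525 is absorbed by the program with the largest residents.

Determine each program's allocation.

Thornfield Transit: $5,200 | Ashcroft Housing: $8,875 | Hillcrest Outreach: $5,125 | Central Literacy: $6,325

Combined residents = 2,174 + 3,713 + 2,141 + 2,646 = 10,674.
Pro-rata amounts: Thornfield Transit 5,198.74; Ashcroft Housing 8,878.99; Hillcrest Outreach 5,119.83; Central Literacy 6,327.45.
At nearest $25: Thornfield Transit $5,200; Ashcroft Housing $8,875; Hillcrest Outreach $5,125; Central Literacy $6,325. Sum = $25,525.
No rounding difference to absorb.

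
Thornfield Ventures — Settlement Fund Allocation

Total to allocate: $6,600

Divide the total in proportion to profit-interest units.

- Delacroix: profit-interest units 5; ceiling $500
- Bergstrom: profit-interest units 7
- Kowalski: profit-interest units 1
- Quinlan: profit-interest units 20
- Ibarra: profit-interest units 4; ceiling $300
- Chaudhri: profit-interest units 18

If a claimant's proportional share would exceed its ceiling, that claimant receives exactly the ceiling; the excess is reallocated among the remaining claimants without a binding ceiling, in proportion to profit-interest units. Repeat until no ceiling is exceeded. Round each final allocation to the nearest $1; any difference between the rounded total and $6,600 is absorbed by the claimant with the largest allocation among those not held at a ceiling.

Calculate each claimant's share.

Delacroix: $500 | Bergstrom: $883 | Kowalski: $126 | Quinlan: $2,521 | Ibarra: $300 | Chaudhri: $2,270

Combined profit-interest units = 55.
Pro-rata shares before constraints: Delacroix 600.00; Bergstrom 840.00; Kowalski 120.00; Quinlan 2,400.00; Ibarra 480.00; Chaudhri 2,160.00.
Cap binds for Delacroix ($500), Ibarra ($300); remaining pool $5,800 reallocated over remaining profit-interest units 46.
Shares after redistribution: Bergstrom 882.61 → $883; Kowalski 126.09 → $126; Quinlan 2,521.74 → $2,522; Chaudhri 2,269.57 → $2,270.
Rounding difference −$1 applied to Quinlan → $2,521.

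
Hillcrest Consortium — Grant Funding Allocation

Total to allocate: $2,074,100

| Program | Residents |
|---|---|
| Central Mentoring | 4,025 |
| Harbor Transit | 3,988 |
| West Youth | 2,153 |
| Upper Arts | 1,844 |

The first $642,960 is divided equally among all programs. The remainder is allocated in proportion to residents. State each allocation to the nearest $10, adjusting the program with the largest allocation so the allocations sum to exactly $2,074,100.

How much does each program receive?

Central Mentoring: $640,360; Harbor Transit: $635,960; West Youth: $417,300; Upper Arts: $380,480

$642,960 shared equally gives $160,740 per program.
Remainder $1,431,140 by residents (total 12,010): Central Mentoring 479,628.52 → $479,630; Harbor Transit 475,219.51 → $475,220; West Youth 256,556.57 → $256,560; Upper Arts 219,735.40 → $219,740.
Rounding difference −$10 on remainder applied to Central Mentoring.
Totals: Central Mentoring $160,740 + $479,620 = $640,360; Harbor Transit $160,740 + $475,220 = $635,960; West Youth $160,740 + $256,560 = $417,300; Upper Arts $160,740 + $219,740 = $380,480.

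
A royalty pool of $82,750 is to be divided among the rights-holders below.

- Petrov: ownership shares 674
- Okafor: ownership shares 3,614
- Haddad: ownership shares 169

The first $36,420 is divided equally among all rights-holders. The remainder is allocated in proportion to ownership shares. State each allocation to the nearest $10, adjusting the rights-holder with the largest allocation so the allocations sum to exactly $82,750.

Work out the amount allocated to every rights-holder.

First tranche $36,420 split equally: $12,140 each.
Remainder $46,330 by ownership shares (total 4,457): Petrov 7,006.15 → $7,010; Okafor 37,567.11 → $37,570; Haddad 1,756.74 → $1,760.
Rounding difference −$10 on remainder applied to Okafor.
Totals: Petrov $12,140 + $7,010 = $19,150; Okafor $12,140 + $37,560 = $49,700; Haddad $12,140 + $1,760 = $13,900.

Petrov: $19,150 | Okafor: $49,700 | Haddad: $13,900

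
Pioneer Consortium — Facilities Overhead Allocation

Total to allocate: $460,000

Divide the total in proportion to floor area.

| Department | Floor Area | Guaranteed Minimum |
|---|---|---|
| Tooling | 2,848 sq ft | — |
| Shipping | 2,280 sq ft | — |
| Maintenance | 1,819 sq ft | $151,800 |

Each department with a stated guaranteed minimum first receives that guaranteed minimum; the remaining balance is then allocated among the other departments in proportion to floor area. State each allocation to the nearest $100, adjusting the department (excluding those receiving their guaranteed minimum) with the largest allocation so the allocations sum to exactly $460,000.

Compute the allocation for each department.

Minimums first: Maintenance $151,800. Balance $308,200.
Balance split over remaining floor area 5,128: Tooling 171,168.80 → $171,200; Shipping 137,031.20 → $137,000.

Tooling: $171,200; Shipping: $137,000; Maintenance: $151,800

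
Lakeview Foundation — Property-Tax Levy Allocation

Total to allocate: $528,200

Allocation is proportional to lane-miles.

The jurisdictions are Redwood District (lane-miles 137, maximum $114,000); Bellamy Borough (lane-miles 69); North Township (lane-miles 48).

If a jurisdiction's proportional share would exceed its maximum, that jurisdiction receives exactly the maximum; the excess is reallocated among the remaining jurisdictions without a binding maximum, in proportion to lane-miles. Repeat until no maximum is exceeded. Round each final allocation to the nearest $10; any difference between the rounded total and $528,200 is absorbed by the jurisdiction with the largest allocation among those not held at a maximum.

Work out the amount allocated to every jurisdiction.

Sum of lane-miles: 254.
Unconstrained shares: Redwood District 284,895.28; Bellamy Borough 143,487.40; North Township 99,817.32.
Held at cap: Redwood District ($114,000); remaining pool $414,200 reallocated over remaining lane-miles 117.
Remaining shares: Bellamy Borough 244,271.79 → $244,270; North Township 169,928.21 → $169,930.

Redwood District: $114,000 | Bellamy Borough: $244,270 | North Township: $169,930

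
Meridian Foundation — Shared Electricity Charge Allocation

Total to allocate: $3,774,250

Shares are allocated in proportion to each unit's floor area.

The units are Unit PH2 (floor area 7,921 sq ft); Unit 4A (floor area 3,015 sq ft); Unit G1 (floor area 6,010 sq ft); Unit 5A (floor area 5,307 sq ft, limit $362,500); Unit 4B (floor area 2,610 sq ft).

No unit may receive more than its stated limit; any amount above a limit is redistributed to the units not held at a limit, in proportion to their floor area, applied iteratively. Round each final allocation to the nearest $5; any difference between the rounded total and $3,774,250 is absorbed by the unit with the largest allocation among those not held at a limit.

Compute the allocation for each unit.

Unit PH2: $1,381,900 | Unit 4A: $526,000 | Unit G1: $1,048,510 | Unit 5A: $362,500 | Unit 4B: $455,340

Floor area total: 24,863.
Pro-rata shares before constraints: Unit PH2 1,202,422.65; Unit 4A 457,682.65; Unit G1 912,329.26; Unit 5A 805,612.55; Unit 4B 396,202.89.
Cap binds for Unit 5A ($362,500); remaining pool $3,411,750 reallocated over remaining floor area 19,556.
Redistributed shares: Unit PH2 1,381,901.81 → $1,381,900; Unit 4A 525,998.48 → $526,000; Unit G1 1,048,507.75 → $1,048,510; Unit 4B 455,341.97 → $455,340.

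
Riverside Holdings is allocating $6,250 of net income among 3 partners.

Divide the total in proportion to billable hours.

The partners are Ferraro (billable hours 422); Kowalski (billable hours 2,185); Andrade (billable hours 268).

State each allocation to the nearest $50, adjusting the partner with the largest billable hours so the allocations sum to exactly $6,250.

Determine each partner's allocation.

Total billable hours = 422 + 2,185 + 268 = 2,875.
Raw shares: Ferraro 917.39; Kowalski 4,750.00; Andrade 582.61.
At nearest $50: Ferraro $900; Kowalski $4,750; Andrade $600. Sum = $6,250.
Sum already equals the total — no adjustment.

Ferraro: $900 | Kowalski: $4,750 | Andrade: $600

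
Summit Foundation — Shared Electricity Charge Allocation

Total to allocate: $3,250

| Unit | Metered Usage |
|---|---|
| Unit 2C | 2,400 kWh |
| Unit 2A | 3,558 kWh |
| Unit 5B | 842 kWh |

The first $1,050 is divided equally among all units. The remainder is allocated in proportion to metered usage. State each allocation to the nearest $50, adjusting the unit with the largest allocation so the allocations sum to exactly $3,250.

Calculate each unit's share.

Unit 2C: $1,150 | Unit 2A: $1,500 | Unit 5B: $600

First tranche $1,050 split equally: $350 each.
Remainder $2,200 by metered usage (total 6,800): Unit 2C 776.47 → $800; Unit 2A 1,151.12 → $1,150; Unit 5B 272.41 → $250.
Totals: Unit 2C $350 + $800 = $1,150; Unit 2A $350 + $1,150 = $1,500; Unit 5B $350 + $250 = $600.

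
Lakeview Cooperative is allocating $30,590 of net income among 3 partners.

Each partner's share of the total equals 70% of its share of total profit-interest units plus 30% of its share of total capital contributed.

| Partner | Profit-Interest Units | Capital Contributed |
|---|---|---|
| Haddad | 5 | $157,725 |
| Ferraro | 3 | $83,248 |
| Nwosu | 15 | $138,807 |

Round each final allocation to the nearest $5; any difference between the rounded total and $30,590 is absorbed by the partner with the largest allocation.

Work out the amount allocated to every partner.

Haddad: $8,465 · Ferraro: $4,805 · Nwosu: $17,320

Totals — profit-interest units 23, capital contributed 379,780.
Combined weights (70% profit-interest units + 30% capital contributed): Haddad 0.2768; Ferraro 0.1571; Nwosu 0.5662.
Raw shares: Haddad 8,466.27; Ferraro 4,804.60; Nwosu 17,319.13.
After rounding ($5): Haddad $8,465; Ferraro $4,805; Nwosu $17,320. Sum = $30,590.
Rounded total matches; no reconciliation needed.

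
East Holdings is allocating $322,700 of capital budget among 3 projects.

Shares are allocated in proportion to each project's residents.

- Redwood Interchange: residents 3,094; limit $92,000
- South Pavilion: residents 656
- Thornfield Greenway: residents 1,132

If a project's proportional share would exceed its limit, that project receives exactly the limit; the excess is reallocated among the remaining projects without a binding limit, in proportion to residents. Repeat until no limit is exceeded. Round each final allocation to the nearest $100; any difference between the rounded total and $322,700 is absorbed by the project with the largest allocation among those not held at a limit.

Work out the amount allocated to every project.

Redwood Interchange: $92,000; South Pavilion: $84,600; Thornfield Greenway: $146,100

Sum of residents: 4,882.
Proportional shares (ignoring caps): Redwood Interchange 204,513.27; South Pavilion 43,361.57; Thornfield Greenway 74,825.15.
Cap binds for Redwood Interchange ($92,000); residual $230,700 reallocated over remaining residents 1,788.
Redistributed shares: South Pavilion 84,641.61 → $84,600; Thornfield Greenway 146,058.39 → $146,100.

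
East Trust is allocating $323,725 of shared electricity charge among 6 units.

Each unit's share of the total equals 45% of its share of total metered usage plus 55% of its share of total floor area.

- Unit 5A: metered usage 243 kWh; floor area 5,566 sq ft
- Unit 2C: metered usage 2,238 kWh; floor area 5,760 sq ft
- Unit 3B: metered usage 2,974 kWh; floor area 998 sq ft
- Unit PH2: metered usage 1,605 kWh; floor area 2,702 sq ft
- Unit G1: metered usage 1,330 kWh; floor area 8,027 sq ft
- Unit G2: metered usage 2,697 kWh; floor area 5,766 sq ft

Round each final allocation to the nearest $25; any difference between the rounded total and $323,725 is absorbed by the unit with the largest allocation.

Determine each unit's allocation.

Totals — metered usage 11,087, floor area 28,819.
Blended shares (45% metered usage + 55% floor area): Unit 5A 0.1161; Unit 2C 0.2008; Unit 3B 0.1398; Unit PH2 0.1167; Unit G1 0.2072; Unit G2 0.2195.
Proportional shares: Unit 5A 37,580.58; Unit 2C 64,992.19; Unit 3B 45,242.32; Unit PH2 37,782.12; Unit G1 67,067.56; Unit G2 71,060.24.
At nearest $25: Unit 5A $37,575; Unit 2C $65,000; Unit 3B $45,250; Unit PH2 $37,775; Unit G1 $67,075; Unit G2 $71,050. Sum = $323,725.
Sum already equals the total — no adjustment.

Unit 5A: $37,575 · Unit 2C: $65,000 · Unit 3B: $45,250 · Unit PH2: $37,775 · Unit G1: $67,075 · Unit G2: $71,050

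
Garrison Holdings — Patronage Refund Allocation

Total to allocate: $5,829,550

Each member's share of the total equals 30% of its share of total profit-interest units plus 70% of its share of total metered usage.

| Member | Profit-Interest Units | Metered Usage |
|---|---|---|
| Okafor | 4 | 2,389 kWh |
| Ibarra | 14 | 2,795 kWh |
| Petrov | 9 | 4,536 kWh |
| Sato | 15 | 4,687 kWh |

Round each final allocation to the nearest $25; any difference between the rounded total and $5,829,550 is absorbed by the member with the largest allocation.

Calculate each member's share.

Totals — profit-interest units 42, metered usage 14,407.
Blended shares (30% profit-interest units + 70% metered usage): Okafor 0.1446; Ibarra 0.2358; Petrov 0.2847; Sato 0.3349.
Raw shares: Okafor 843,226.61; Ibarra 1,374,619.79; Petrov 1,659,548.01; Sato 1,952,155.59.
Rounded to nearest $25: Okafor $843,225; Ibarra $1,374,625; Petrov $1,659,550; Sato $1,952,150. Sum = $5,829,550.
Sum already equals the total — no adjustment.

Okafor: $843,225; Ibarra: $1,374,625; Petrov: $1,659,550; Sato: $1,952,150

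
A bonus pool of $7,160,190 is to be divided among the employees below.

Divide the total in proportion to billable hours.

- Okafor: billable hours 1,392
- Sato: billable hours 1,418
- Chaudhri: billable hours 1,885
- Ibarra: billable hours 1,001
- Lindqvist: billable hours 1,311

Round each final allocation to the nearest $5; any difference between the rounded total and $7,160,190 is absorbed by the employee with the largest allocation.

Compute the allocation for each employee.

Billable hours total: 7,007.
Proportional shares: Okafor 1,392/7,007 × $7,160,190 = 1,422,432.49; Sato 1,418/7,007 × $7,160,190 = 1,449,000.92; Chaudhri 1,885/7,007 × $7,160,190 = 1,926,210.67; Ibarra 1,001/7,007 × $7,160,190 = 1,022,884.29; Lindqvist 1,311/7,007 × $7,160,190 = 1,339,661.64.
Rounded to nearest $5: Okafor $1,422,430; Sato $1,449,000; Chaudhri $1,926,210; Ibarra $1,022,885; Lindqvist $1,339,660. Sum = $7,160,185.
Difference $7,160,190 − $7,160,185 = +$5 applied to largest allocation (Chaudhri): Chaudhri becomes $1,926,215.

Okafor: $1,422,430 · Sato: $1,449,000 · Chaudhri: $1,926,215 · Ibarra: $1,022,885 · Lindqvist: $1,339,660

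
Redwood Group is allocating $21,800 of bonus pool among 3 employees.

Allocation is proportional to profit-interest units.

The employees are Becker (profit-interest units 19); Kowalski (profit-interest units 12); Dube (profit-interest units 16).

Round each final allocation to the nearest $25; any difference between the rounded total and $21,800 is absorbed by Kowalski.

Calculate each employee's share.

Becker: $8,825 | Kowalski: $5,550 | Dube: $7,425

Combined profit-interest units = 47.
Unrounded shares: Becker 19/47 × $21,800 = 8,812.77; Kowalski 12/47 × $21,800 = 5,565.96; Dube 16/47 × $21,800 = 7,421.28.
Rounded to nearest $25: Becker $8,825; Kowalski $5,575; Dube $7,425. Sum = $21,825.
Difference $21,800 − $21,825 = −$25 applied to Kowalski: Kowalski becomes $5,550.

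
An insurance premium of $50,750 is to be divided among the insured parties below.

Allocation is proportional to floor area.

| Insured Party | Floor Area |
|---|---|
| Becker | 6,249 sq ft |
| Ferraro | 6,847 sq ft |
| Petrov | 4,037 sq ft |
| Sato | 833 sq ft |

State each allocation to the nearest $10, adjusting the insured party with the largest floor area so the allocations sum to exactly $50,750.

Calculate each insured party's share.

Combined floor area = 17,966.
Raw shares: Becker 6,249/17,966 × $50,750 = 17,652.05; Ferraro 6,847/17,966 × $50,750 = 19,341.27; Petrov 4,037/17,966 × $50,750 = 11,403.64; Sato 833/17,966 × $50,750 = 2,353.04.
Rounded to nearest $10: Becker $17,650; Ferraro $19,340; Petrov $11,400; Sato $2,350. Sum = $50,740.
Difference $50,750 − $50,740 = +$10 applied to largest floor area (Ferraro): Ferraro becomes $19,350.

Becker: $17,650; Ferraro: $19,350; Petrov: $11,400; Sato: $2,350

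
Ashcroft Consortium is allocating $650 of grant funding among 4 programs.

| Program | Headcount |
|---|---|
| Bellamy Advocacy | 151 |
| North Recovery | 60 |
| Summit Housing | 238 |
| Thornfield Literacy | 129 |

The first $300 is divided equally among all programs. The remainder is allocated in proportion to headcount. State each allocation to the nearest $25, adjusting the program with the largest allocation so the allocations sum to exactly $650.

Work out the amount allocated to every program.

Bellamy Advocacy: $175 · North Recovery: $100 · Summit Housing: $225 · Thornfield Literacy: $150

Equal tier: $300 ÷ 4 = $75 apiece.
Remainder $350 by headcount (total 578): Bellamy Advocacy 91.44 → $100; North Recovery 36.33 → $25; Summit Housing 144.12 → $150; Thornfield Literacy 78.11 → $75.
Totals: Bellamy Advocacy $75 + $100 = $175; North Recovery $75 + $25 = $100; Summit Housing $75 + $150 = $225; Thornfield Literacy $75 + $75 = $150.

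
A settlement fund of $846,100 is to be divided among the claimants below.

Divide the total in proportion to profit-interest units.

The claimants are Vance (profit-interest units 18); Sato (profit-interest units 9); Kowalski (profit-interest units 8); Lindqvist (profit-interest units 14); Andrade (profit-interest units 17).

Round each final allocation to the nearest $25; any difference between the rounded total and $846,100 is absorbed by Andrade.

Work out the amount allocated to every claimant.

Profit-interest units total: 66.
Proportional shares: Vance 18/66 × $846,100 = 230,754.55; Sato 9/66 × $846,100 = 115,377.27; Kowalski 8/66 × $846,100 = 102,557.58; Lindqvist 14/66 × $846,100 = 179,475.76; Andrade 17/66 × $846,100 = 217,934.85.
Rounded to nearest $25: Vance $230,750; Sato $115,375; Kowalski $102,550; Lindqvist $179,475; Andrade $217,925. Sum = $846,075.
Difference $846,100 − $846,075 = +$25 applied to Andrade: Andrade becomes $217,950.

Vance: $230,750; Sato: $115,375; Kowalski: $102,550; Lindqvist: $179,475; Andrade: $217,950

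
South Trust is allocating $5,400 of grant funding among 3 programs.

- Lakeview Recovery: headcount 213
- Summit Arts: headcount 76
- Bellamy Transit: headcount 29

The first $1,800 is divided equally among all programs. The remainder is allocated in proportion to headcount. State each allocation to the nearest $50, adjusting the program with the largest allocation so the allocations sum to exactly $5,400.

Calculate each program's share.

Equal tier: $1,800 ÷ 3 = $600 apiece.
Remainder $3,600 by headcount (total 318): Lakeview Recovery 2,411.32 → $2,400; Summit Arts 860.38 → $850; Bellamy Transit 328.30 → $350.
Totals: Lakeview Recovery $600 + $2,400 = $3,000; Summit Arts $600 + $850 = $1,450; Bellamy Transit $600 + $350 = $950.

Lakeview Recovery: $3,000; Summit Arts: $1,450; Bellamy Transit: $950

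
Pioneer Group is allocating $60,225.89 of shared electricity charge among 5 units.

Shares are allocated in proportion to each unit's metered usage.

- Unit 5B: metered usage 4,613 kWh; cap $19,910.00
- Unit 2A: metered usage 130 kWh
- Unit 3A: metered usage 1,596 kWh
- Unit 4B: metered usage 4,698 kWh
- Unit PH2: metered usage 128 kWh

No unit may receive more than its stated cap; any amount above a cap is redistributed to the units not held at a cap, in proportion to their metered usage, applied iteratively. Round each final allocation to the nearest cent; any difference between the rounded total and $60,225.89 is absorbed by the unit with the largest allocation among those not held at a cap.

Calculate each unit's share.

Combined metered usage = 11,165.
Pro-rata shares before constraints: Unit 5B 24,883.2988; Unit 2A 701.2419; Unit 3A 8,609.0927; Unit 4B 25,341.8031; Unit PH2 690.4536.
Capped: Unit 5B ($19,910.00); balance $40,315.89 reallocated over remaining metered usage 6,552.
Remaining shares: Unit 2A 799.9185 → $799.92; Unit 3A 9,820.5373 → $9,820.54; Unit 4B 28,907.8222 → $28,907.82; Unit PH2 787.6120 → $787.61.

Unit 5B: $19,910.00; Unit 2A: $799.92; Unit 3A: $9,820.54; Unit 4B: $28,907.82; Unit PH2: $787.61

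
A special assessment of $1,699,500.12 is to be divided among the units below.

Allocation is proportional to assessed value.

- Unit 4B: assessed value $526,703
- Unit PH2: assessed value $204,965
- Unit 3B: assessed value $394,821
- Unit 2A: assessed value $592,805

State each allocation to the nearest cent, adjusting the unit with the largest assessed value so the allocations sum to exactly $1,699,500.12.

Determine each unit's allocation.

Unit 4B: $520,639.18 · Unit PH2: $202,605.28 · Unit 3B: $390,275.51 · Unit 2A: $585,980.15

Total assessed value = 526,703 + 204,965 + 394,821 + 592,805 = 1,719,294.
Pro-rata amounts: Unit 4B 520,639.1761; Unit PH2 202,605.2799; Unit 3B 390,275.5066; Unit 2A 585,980.1573.
At nearest cent: Unit 4B $520,639.18; Unit PH2 $202,605.28; Unit 3B $390,275.51; Unit 2A $585,980.16. Sum = $1,699,500.13.
Difference $1,699,500.12 − $1,699,500.13 = −$0.01 applied to largest assessed value (Unit 2A): Unit 2A becomes $585,980.15.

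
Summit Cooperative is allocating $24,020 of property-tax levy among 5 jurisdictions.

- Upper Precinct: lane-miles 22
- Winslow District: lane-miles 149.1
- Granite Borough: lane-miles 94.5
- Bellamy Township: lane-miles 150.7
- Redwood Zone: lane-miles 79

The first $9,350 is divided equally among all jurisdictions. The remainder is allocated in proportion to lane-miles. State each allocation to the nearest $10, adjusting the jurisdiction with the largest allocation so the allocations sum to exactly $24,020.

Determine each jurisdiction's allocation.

Upper Precinct: $2,520 | Winslow District: $6,290 | Granite Borough: $4,670 | Bellamy Township: $6,330 | Redwood Zone: $4,210

Equal tier: $9,350 ÷ 5 = $1,870 apiece.
Remainder $14,670 by lane-miles (total 495.3): Upper Precinct 651.61 → $650; Winslow District 4,416.11 → $4,420; Granite Borough 2,798.94 → $2,800; Bellamy Township 4,463.49 → $4,460; Redwood Zone 2,339.85 → $2,340.
Totals: Upper Precinct $1,870 + $650 = $2,520; Winslow District $1,870 + $4,420 = $6,290; Granite Borough $1,870 + $2,800 = $4,670; Bellamy Township $1,870 + $4,460 = $6,330; Redwood Zone $1,870 + $2,340 = $4,210.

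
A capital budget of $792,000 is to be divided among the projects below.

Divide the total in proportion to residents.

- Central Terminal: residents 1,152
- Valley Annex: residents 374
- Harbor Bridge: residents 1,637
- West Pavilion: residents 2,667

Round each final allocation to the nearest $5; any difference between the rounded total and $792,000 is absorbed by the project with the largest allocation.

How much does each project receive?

Central Terminal: $156,500 | Valley Annex: $50,810 | Harbor Bridge: $222,385 | West Pavilion: $362,305

Total residents = 5,830.
Raw shares: Central Terminal 1,152/5,830 × $792,000 = 156,498.11; Valley Annex 374/5,830 × $792,000 = 50,807.55; Harbor Bridge 1,637/5,830 × $792,000 = 222,384.91; West Pavilion 2,667/5,830 × $792,000 = 362,309.43.
After rounding ($5): Central Terminal $156,500; Valley Annex $50,810; Harbor Bridge $222,385; West Pavilion $362,310. Sum = $792,005.
Difference $792,000 − $792,005 = −$5 applied to largest allocation (West Pavilion): West Pavilion becomes $362,305.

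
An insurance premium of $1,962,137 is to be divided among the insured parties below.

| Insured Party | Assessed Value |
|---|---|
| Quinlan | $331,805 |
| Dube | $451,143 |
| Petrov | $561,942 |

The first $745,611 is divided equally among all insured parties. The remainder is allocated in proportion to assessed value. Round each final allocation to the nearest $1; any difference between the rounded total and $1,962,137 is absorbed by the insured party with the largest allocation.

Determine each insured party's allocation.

Quinlan: $548,673 · Dube: $656,620 · Petrov: $756,844

First tranche $745,611 split equally: $248,537 each.
Remainder $1,216,526 by assessed value (total 1,344,890): Quinlan 300,135.63 → $300,136; Dube 408,083.33 → $408,083; Petrov 508,307.04 → $508,307.
Totals: Quinlan $248,537 + $300,136 = $548,673; Dube $248,537 + $408,083 = $656,620; Petrov $248,537 + $508,307 = $756,844.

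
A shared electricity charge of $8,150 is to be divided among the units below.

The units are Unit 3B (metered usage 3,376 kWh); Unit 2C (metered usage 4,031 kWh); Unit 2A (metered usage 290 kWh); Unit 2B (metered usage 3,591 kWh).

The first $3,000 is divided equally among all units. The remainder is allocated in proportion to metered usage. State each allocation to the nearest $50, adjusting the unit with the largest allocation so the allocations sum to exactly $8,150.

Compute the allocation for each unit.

Equal tier: $3,000 ÷ 4 = $750 apiece.
Remainder $5,150 by metered usage (total 11,288): Unit 3B 1,540.26 → $1,550; Unit 2C 1,839.09 → $1,850; Unit 2A 132.31 → $150; Unit 2B 1,638.35 → $1,650.
Rounding difference −$50 on remainder applied to Unit 2C.
Totals: Unit 3B $750 + $1,550 = $2,300; Unit 2C $750 + $1,800 = $2,550; Unit 2A $750 + $150 = $900; Unit 2B $750 + $1,650 = $2,400.

Unit 3B: $2,300 · Unit 2C: $2,550 · Unit 2A: $900 · Unit 2B: $2,400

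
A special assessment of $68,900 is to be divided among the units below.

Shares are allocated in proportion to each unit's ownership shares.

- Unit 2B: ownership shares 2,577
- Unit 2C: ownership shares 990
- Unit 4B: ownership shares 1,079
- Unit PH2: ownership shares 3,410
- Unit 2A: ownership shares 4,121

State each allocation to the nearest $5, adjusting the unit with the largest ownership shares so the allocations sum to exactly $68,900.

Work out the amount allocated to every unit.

Unit 2B: $14,580 | Unit 2C: $5,600 | Unit 4B: $6,105 | Unit PH2: $19,295 | Unit 2A: $23,320

Sum of ownership shares: 2,577 + 990 + 1,079 + 3,410 + 4,121 = 12,177.
Proportional shares: Unit 2B 14,581.20; Unit 2C 5,601.63; Unit 4B 6,105.21; Unit PH2 19,294.49; Unit 2A 23,317.48.
After rounding ($5): Unit 2B $14,580; Unit 2C $5,600; Unit 4B $6,105; Unit PH2 $19,295; Unit 2A $23,315. Sum = $68,895.
Difference $68,900 − $68,895 = +$5 applied to largest ownership shares (Unit 2A): Unit 2A becomes $23,320.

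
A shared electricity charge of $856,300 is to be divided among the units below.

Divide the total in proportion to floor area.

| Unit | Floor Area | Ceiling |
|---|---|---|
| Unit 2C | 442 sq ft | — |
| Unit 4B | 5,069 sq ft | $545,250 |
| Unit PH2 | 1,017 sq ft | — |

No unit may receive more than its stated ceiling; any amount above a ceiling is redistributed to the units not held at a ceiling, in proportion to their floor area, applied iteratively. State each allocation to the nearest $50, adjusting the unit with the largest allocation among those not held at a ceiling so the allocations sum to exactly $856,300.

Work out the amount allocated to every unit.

Unit 2C: $94,250 · Unit 4B: $545,250 · Unit PH2: $216,800

Sum of floor area: 6,528.
Proportional shares (ignoring caps): Unit 2C 57,978.65; Unit 4B 664,918.00; Unit PH2 133,403.35.
Capped: Unit 4B ($545,250); residual $311,050 reallocated over remaining floor area 1,459.
Shares after redistribution: Unit 2C 94,231.73 → $94,250; Unit PH2 216,818.27 → $216,800.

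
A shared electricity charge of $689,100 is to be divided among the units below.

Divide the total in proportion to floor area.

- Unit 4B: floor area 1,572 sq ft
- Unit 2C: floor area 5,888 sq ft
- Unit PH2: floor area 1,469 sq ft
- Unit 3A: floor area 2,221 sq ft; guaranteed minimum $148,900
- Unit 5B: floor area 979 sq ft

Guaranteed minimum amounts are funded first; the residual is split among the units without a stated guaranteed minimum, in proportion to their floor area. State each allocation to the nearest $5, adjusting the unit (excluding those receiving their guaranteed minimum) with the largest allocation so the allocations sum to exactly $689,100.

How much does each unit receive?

Unit 4B: $85,710; Unit 2C: $321,025; Unit PH2: $80,090; Unit 3A: $148,900; Unit 5B: $53,375

Guaranteed amounts: Unit 3A $148,900. Balance $540,200.
Balance split over remaining floor area 9,908: Unit 4B 85,707.95 → $85,710; Unit 2C 321,023.17 → $321,025; Unit PH2 80,092.23 → $80,090; Unit 5B 53,376.65 → $53,375.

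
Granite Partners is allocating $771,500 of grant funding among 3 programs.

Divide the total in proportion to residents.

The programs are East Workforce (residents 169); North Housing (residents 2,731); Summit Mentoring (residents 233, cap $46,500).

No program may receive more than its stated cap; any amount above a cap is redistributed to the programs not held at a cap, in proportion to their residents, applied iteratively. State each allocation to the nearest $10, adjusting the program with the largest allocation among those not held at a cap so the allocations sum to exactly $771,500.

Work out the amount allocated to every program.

East Workforce: $42,250 · North Housing: $682,750 · Summit Mentoring: $46,500

Total residents = 3,133.
Proportional shares (ignoring caps): East Workforce 41,616.18; North Housing 672,507.66; Summit Mentoring 57,376.16.
Capped: Summit Mentoring ($46,500); remaining pool $725,000 reallocated over remaining residents 2,900.
Redistributed shares: East Workforce 42,250.00 → $42,250; North Housing 682,750.00 → $682,750.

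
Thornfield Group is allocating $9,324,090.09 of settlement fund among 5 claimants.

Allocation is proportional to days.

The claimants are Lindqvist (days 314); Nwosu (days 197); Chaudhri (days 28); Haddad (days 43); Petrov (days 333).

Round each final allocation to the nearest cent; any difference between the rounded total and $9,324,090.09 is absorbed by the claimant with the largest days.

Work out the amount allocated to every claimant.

Lindqvist: $3,199,742.39 | Nwosu: $2,007,481.69 | Chaudhri: $285,327.35 | Haddad: $438,181.28 | Petrov: $3,393,357.38

Sum of days: 314 + 197 + 28 + 43 + 333 = 915.
Pro-rata amounts: Lindqvist 3,199,742.3915; Nwosu 2,007,481.6915; Chaudhri 285,327.3470; Haddad 438,181.2829; Petrov 3,393,357.3770.
Rounded to nearest cent: Lindqvist $3,199,742.39; Nwosu $2,007,481.69; Chaudhri $285,327.35; Haddad $438,181.28; Petrov $3,393,357.38. Sum = $9,324,090.09.
No rounding difference to absorb.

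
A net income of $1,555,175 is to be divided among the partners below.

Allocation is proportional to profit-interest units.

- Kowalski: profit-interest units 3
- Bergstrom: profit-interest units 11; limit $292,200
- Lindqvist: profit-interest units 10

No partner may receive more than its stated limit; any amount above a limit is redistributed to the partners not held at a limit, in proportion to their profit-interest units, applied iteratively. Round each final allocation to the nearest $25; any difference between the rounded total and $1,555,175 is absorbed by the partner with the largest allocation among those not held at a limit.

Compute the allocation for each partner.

Kowalski: $291,450; Bergstrom: $292,200; Lindqvist: $971,525

Sum of profit-interest units: 24.
Unconstrained shares: Kowalski 194,396.88; Bergstrom 712,788.54; Lindqvist 647,989.58.
Cap binds for Bergstrom ($292,200); remaining pool $1,262,975 reallocated over remaining profit-interest units 13.
Remaining shares: Kowalski 291,455.77 → $291,450; Lindqvist 971,519.23 → $971,525.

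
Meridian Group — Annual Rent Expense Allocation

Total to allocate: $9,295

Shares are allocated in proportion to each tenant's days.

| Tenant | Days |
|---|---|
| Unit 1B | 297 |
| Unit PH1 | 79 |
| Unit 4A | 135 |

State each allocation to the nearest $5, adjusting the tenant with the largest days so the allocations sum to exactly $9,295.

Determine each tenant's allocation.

Days total: 297 + 79 + 135 = 511.
Pro-rata amounts: Unit 1B 5,402.38; Unit PH1 1,437.00; Unit 4A 2,455.63.
After rounding ($5): Unit 1B $5,400; Unit PH1 $1,435; Unit 4A $2,455. Sum = $9,290.
Difference $9,295 − $9,290 = +$5 applied to largest days (Unit 1B): Unit 1B becomes $5,405.

Unit 1B: $5,405 · Unit PH1: $1,435 · Unit 4A: $2,455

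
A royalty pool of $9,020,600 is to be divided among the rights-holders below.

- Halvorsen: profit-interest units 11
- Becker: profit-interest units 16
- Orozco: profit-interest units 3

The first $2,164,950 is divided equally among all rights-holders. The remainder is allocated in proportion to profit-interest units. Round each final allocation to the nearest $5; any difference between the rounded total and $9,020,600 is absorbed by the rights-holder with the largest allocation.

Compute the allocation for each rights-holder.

Halvorsen: $3,235,390 · Becker: $4,377,995 · Orozco: $1,407,215

$2,164,950 shared equally gives $721,650 per rights-holder.
Remainder $6,855,650 by profit-interest units (total 30): Halvorsen 2,513,738.33 → $2,513,740; Becker 3,656,346.67 → $3,656,345; Orozco 685,565.00 → $685,565.
Totals: Halvorsen $721,650 + $2,513,740 = $3,235,390; Becker $721,650 + $3,656,345 = $4,377,995; Orozco $721,650 + $685,565 = $1,407,215.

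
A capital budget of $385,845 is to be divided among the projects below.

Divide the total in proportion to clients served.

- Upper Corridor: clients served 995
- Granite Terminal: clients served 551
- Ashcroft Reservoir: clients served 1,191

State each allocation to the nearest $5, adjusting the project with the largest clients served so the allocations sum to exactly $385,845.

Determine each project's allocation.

Upper Corridor: $140,270; Granite Terminal: $77,675; Ashcroft Reservoir: $167,900

Total clients served = 995 + 551 + 1,191 = 2,737.
Unrounded shares: Upper Corridor 140,268.83; Granite Terminal 77,676.51; Ashcroft Reservoir 167,899.67.
At nearest $5: Upper Corridor $140,270; Granite Terminal $77,675; Ashcroft Reservoir $167,900. Sum = $385,845.
Sum already equals the total — no adjustment.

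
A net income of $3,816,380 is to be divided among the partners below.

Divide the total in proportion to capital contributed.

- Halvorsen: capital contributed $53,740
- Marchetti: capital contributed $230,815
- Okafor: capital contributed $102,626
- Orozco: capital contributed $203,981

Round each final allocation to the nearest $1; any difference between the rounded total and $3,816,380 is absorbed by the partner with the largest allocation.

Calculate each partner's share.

Total capital contributed = 591,162.
Proportional shares: Halvorsen 53,740/591,162 × $3,816,380 = 346,930.72; Marchetti 230,815/591,162 × $3,816,380 = 1,490,078.44; Okafor 102,626/591,162 × $3,816,380 = 662,525.35; Orozco 203,981/591,162 × $3,816,380 = 1,316,845.48.
Rounded to nearest $1: Halvorsen $346,931; Marchetti $1,490,078; Okafor $662,525; Orozco $1,316,845. Sum = $3,816,379.
Difference $3,816,380 − $3,816,379 = +$1 applied to largest allocation (Marchetti): Marchetti becomes $1,490,079.

Halvorsen: $346,931 · Marchetti: $1,490,079 · Okafor: $662,525 · Orozco: $1,316,845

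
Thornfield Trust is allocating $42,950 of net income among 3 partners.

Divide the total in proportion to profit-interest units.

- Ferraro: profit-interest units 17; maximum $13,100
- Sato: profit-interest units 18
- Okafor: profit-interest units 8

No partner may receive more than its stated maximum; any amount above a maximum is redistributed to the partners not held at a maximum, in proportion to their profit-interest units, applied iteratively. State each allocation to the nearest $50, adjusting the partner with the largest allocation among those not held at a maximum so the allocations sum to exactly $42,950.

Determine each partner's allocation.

Combined profit-interest units = 43.
Unconstrained shares: Ferraro 16,980.23; Sato 17,979.07; Okafor 7,990.70.
Held at cap: Ferraro ($13,100); residual $29,850 reallocated over remaining profit-interest units 26.
Redistributed shares: Sato 20,665.38 → $20,650; Okafor 9,184.62 → $9,200.

Ferraro: $13,100 | Sato: $20,650 | Okafor: $9,200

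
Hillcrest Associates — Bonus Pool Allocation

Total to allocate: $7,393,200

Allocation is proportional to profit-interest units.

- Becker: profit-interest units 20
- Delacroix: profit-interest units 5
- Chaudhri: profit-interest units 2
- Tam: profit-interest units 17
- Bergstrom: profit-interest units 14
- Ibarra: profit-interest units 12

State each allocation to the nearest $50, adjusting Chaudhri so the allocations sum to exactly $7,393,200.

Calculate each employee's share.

Combined profit-interest units = 70.
Raw shares: Becker 20/70 × $7,393,200 = 2,112,342.86; Delacroix 5/70 × $7,393,200 = 528,085.71; Chaudhri 2/70 × $7,393,200 = 211,234.29; Tam 17/70 × $7,393,200 = 1,795,491.43; Bergstrom 14/70 × $7,393,200 = 1,478,640.00; Ibarra 12/70 × $7,393,200 = 1,267,405.71.
Rounded to nearest $50: Becker $2,112,350; Delacroix $528,100; Chaudhri $211,250; Tam $1,795,500; Bergstrom $1,478,650; Ibarra $1,267,400. Sum = $7,393,250.
Difference $7,393,200 − $7,393,250 = −$50 applied to Chaudhri: Chaudhri becomes $211,200.

Becker: $2,112,350 | Delacroix: $528,100 | Chaudhri: $211,200 | Tam: $1,795,500 | Bergstrom: $1,478,650 | Ibarra: $1,267,400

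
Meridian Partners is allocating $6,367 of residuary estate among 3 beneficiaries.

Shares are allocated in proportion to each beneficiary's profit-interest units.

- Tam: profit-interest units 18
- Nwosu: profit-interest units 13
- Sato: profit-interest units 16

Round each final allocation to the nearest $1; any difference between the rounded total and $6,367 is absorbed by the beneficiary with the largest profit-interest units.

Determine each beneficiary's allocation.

Profit-interest units total: 47.
Raw shares: Tam 18/47 × $6,367 = 2,438.43; Nwosu 13/47 × $6,367 = 1,761.09; Sato 16/47 × $6,367 = 2,167.49.
At nearest $1: Tam $2,438; Nwosu $1,761; Sato $2,167. Sum = $6,366.
Difference $6,367 − $6,366 = +$1 applied to largest profit-interest units (Tam): Tam becomes $2,439.

Tam: $2,439 · Nwosu: $1,761 · Sato: $2,167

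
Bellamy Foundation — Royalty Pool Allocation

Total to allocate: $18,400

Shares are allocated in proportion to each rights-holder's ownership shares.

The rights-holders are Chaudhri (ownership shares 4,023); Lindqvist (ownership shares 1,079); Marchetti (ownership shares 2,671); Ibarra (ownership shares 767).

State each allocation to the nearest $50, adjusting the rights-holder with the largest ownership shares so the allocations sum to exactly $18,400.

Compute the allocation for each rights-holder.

Ownership shares total: 8,540.
Pro-rata amounts: Chaudhri 4,023/8,540 × $18,400 = 8,667.82; Lindqvist 1,079/8,540 × $18,400 = 2,324.78; Marchetti 2,671/8,540 × $18,400 = 5,754.85; Ibarra 767/8,540 × $18,400 = 1,652.55.
Rounded to nearest $50: Chaudhri $8,650; Lindqvist $2,300; Marchetti $5,750; Ibarra $1,650. Sum = $18,350.
Difference $18,400 − $18,350 = +$50 applied to largest ownership shares (Chaudhri): Chaudhri becomes $8,700.

Chaudhri: $8,700; Lindqvist: $2,300; Marchetti: $5,750; Ibarra: $1,650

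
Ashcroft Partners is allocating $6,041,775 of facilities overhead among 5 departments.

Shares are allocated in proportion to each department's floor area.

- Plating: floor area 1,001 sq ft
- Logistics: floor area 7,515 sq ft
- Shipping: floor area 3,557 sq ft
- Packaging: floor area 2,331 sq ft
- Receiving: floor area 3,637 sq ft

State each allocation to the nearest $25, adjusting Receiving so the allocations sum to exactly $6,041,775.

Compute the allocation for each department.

Total floor area = 18,041.
Raw shares: Plating 1,001/18,041 × $6,041,775 = 335,226.25; Logistics 7,515/18,041 × $6,041,775 = 2,516,708.56; Shipping 3,557/18,041 × $6,041,775 = 1,191,208.56; Packaging 2,331/18,041 × $6,041,775 = 780,631.76; Receiving 3,637/18,041 × $6,041,775 = 1,217,999.87.
Rounded to nearest $25: Plating $335,225; Logistics $2,516,700; Shipping $1,191,200; Packaging $780,625; Receiving $1,218,000. Sum = $6,041,750.
Difference $6,041,775 − $6,041,750 = +$25 applied to Receiving: Receiving becomes $1,218,025.

Plating: $335,225; Logistics: $2,516,700; Shipping: $1,191,200; Packaging: $780,625; Receiving: $1,218,025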